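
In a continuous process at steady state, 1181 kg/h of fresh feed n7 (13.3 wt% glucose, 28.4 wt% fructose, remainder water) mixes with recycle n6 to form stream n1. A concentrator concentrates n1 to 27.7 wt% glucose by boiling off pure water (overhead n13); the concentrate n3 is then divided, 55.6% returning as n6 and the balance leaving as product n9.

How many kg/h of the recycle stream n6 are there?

710.1 kg/h

Overall glucose balance (none leaves overhead): glucose in fresh feed = glucose in product, i.e. 1181×0.133 = (1−0.556)·n3·0.277.
n3 = 157.07/(0.277×0.444) = 1277.1 kg/h.
Recycle n6 = 0.556×1277.1 = 710.09 kg/h.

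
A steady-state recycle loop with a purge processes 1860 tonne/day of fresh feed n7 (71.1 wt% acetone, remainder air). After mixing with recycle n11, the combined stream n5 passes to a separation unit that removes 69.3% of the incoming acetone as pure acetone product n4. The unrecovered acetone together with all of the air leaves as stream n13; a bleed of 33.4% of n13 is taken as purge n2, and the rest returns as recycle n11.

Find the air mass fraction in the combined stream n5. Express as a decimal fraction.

0.4919

air enters only via n7 and leaves only via the purge: 1860×0.289 = 0.334×(air in n13), and the separation unit passes all air, so air in n5 = air in n13 = 1609.4 tonne/day.
acetone in n5: m_A = 1860×0.711 + (1−0.334)·(1−0.693)·m_A, so m_A = 1322.5/0.7955 = 1662.3 tonne/day.
n5 = 1662.3 + 1609.4 = 3271.7 tonne/day.
air fraction in n5 = 1609.4/3271.7 = 0.4919.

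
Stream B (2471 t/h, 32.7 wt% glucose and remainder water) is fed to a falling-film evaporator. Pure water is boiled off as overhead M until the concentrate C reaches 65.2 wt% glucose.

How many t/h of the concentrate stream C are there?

glucose is conserved: 2471×0.327 = 808.02 t/h all reports to the concentrate.
Concentrate = 808.02/(target fraction) = 1239.3 t/h.

1239 t/h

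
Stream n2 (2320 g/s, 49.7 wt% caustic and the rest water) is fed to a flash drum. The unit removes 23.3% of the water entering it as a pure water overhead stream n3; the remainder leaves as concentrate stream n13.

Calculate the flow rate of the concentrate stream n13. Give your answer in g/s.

water entering = 2320×0.503 = 1167 g/s; overhead removed = 0.233×1167 = 271.9 g/s.
Concentrate = 2320 − 271.9 = 2048.1 g/s.

2048 g/s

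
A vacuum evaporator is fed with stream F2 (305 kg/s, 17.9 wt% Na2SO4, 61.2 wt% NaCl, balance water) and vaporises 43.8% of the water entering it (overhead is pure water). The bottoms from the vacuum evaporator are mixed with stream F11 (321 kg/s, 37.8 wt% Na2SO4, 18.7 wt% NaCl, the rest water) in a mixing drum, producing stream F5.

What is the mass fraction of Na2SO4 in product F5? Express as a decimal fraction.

0.294

Vapour removed = 0.438×0.209×305 = 27.92 kg/s; concentrate = 277.08 kg/s.
Na2SO4 reaching the mixer = 54.595 (from concentrate) + 321×0.378 = 175.93 kg/s.
Product flow = 277.08 + 321 = 598.08 kg/s; Na2SO4 fraction = 0.294.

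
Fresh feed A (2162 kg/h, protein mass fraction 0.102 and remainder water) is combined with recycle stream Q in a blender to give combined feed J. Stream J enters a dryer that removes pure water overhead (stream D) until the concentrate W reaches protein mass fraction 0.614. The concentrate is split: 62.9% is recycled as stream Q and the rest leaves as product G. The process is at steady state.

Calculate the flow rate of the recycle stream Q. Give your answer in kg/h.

Overall protein balance (none leaves overhead): protein in fresh feed = protein in product, i.e. 2162×0.102 = (1−0.629)·W·0.614.
W = 220.52/(0.614×0.371) = 968.09 kg/h.
Recycle Q = 0.629×968.09 = 608.93 kg/h.

608.9 kg/h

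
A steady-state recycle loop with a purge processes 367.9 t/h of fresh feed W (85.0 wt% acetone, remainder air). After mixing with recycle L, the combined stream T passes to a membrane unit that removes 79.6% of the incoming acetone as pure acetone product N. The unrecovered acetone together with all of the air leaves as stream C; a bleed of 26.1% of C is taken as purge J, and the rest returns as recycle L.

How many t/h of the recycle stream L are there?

air enters only via W and leaves only via the purge: 367.9×0.150 = 0.261×(air in C), and the membrane unit passes all air, so air in T = air in C = 211.44 t/h.
acetone in T: m_A = 367.9×0.850 + (1−0.261)·(1−0.796)·m_A, so m_A = 312.71/0.8492 = 368.23 t/h.
C = (1−0.796)×368.23 + 211.44 = 286.56 t/h.
Recycle L = (1−0.261)×286.56 = 211.76 t/h.

211.8 t/h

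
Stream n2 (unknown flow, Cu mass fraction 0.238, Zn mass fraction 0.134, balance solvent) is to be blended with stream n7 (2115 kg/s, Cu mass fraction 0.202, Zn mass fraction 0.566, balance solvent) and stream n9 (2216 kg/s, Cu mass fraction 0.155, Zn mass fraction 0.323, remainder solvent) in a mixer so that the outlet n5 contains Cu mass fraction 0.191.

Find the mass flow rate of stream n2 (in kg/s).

Let n2 be the unknown flow. Total out = 4331 + n2.
Cu balance: 770.71 + 0.238·n2 = 0.191·(4331 + n2)
(0.238 − 0.191)·n2 = 0.191×4331 − 770.71 = 56.511
n2 = 56.511 / 0.047 = 1202.4 kg/s

1202 kg/s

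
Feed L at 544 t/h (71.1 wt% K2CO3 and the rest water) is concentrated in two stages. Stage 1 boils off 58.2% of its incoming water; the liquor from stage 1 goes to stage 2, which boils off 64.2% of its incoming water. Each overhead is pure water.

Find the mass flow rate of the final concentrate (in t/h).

410.3 t/h

water in feed = 544×0.289 = 157.22 t/h.
After stage 1: water left = (1−0.582)×157.22 = 65.716; stream total = 452.5 t/h.
After stage 2: water left = (1−0.642)×65.716 = 23.526; final concentrate = 410.31 t/h.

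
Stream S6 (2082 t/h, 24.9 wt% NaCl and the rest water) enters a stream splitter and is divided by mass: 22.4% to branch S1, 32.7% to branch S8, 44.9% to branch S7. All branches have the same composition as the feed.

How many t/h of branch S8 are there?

680.8 t/h

Branch S8 flow = 0.327×2082 = 680.81 t/h.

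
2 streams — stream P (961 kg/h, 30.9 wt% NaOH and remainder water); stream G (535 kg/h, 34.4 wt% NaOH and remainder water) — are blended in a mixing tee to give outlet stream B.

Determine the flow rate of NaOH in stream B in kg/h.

NaOH out = NaOH in = 961×0.309 + 535×0.344 = 480.99 kg/h.

481 kg/h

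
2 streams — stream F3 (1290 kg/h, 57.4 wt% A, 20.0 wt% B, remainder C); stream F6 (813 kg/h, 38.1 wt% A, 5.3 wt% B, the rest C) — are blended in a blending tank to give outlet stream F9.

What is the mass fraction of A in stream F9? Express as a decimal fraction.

Total flow out = 1290 + 813 = 2103 kg/h.
A in = 1290×0.574 + 813×0.381 = 1050.2 kg/h.
A mass fraction in F9 = 1050.2/2103 = 0.499.

0.499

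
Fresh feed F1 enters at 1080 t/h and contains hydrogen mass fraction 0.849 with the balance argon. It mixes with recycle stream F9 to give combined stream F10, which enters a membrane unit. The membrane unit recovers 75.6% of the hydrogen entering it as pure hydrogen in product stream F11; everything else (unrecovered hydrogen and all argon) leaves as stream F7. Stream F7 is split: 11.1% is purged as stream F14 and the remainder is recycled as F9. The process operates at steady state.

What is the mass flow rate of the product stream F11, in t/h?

hydrogen in F10: m_A = 1080×0.849 + (1−0.111)·(1−0.756)·m_A, so m_A = 916.92/0.7831 = 1170.9 t/h.
Product F11 = 0.756×1170.9 = 885.21 t/h.

885.2 t/h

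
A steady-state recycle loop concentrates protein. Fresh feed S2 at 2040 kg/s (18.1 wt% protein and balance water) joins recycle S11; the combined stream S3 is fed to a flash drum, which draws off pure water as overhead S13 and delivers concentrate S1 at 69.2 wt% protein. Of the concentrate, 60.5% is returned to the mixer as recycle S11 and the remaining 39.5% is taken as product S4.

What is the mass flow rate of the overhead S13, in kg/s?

1506 kg/s

Overall protein balance (none leaves overhead): protein in fresh feed = protein in product, i.e. 2040×0.181 = (1−0.605)·S1·0.692.
S1 = 369.24/(0.692×0.395) = 1350.8 kg/s.
Recycle S11 = 0.605×1350.8 = 817.26 kg/s.
Combined feed S3 = 2040 + 817.26 = 2857.3 kg/s.
Overhead S13 = S3 − S1 = 2857.3 − 1350.8 = 1506.4 kg/s.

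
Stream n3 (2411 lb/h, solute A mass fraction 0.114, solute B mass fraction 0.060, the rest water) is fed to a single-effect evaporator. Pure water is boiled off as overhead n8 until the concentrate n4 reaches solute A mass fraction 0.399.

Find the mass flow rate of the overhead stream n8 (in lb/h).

solute A is conserved: 2411×0.114 = 274.85 lb/h all reports to the concentrate.
Concentrate = 274.85/(target fraction) = 688.86 lb/h.
Overhead = 2411 − 688.86 = 1722.1 lb/h.

1722 lb/h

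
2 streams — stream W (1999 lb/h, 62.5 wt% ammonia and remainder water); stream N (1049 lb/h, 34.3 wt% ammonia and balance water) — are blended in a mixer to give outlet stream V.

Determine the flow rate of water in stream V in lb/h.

1439 lb/h

water out = water in = 1999×0.375 + 1049×0.657 = 1438.8 lb/h.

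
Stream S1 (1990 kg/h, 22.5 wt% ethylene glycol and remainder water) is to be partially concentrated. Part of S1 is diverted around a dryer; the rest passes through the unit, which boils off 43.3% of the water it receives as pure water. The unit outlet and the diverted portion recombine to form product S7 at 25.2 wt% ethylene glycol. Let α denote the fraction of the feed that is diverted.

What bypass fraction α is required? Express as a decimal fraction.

0.681

All 1990×0.225 = 447.75 kg/h of ethylene glycol reaches S7, so S7 = 447.75/0.252 = 1776.8 kg/h and vapour = 213.21 kg/h.
The evaporator receives (1−α)·1990 of feed at 0.775 water and removes 0.433 of that water:
0.433×0.775×(1−α)×1990 = 213.21
(1−α) = 213.21/667.79 = 0.3193;  α = 0.6807.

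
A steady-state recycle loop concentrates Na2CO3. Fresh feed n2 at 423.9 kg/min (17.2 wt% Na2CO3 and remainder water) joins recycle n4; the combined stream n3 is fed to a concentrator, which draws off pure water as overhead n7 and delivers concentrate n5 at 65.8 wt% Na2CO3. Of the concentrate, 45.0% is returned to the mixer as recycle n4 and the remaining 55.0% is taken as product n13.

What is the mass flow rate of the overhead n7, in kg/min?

313.1 kg/min

Overall Na2CO3 balance (none leaves overhead): Na2CO3 in fresh feed = Na2CO3 in product, i.e. 423.9×0.172 = (1−0.450)·n5·0.658.
n5 = 72.911/(0.658×0.550) = 201.47 kg/min.
Recycle n4 = 0.450×201.47 = 90.66 kg/min.
Combined feed n3 = 423.9 + 90.66 = 514.56 kg/min.
Overhead n7 = n3 − n5 = 514.56 − 201.47 = 313.09 kg/min.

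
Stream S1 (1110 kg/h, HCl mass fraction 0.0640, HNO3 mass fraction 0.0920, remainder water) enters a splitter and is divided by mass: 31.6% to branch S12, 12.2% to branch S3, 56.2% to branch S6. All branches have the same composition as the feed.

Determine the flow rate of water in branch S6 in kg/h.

Branch S6 total = 0.562×1110 = 623.82 kg/h.
water in S6 = 0.844×623.82 = 526.5 kg/h.

526.5 kg/h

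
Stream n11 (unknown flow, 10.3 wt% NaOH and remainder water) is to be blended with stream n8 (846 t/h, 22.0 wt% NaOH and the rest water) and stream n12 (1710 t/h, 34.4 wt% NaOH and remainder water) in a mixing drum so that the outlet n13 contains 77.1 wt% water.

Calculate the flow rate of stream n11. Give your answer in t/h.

1500 t/h

Let n11 be the unknown flow. Total out = 2556 + n11.
water balance: 1781.6 + 0.897·n11 = 0.771·(2556 + n11)
(0.897 − 0.771)·n11 = 0.771×2556 − 1781.6 = 189.04
n11 = 189.04 / 0.126 = 1500.3 t/h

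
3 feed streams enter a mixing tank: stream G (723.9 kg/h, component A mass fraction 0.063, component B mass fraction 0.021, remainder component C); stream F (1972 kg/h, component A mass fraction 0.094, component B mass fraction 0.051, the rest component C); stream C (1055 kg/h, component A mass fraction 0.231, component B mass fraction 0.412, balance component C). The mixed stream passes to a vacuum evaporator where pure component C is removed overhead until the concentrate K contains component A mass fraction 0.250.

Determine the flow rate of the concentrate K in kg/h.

1899 kg/h

component A entering = 723.9×0.063 + 1972×0.094 + 1055×0.231 = 474.68 kg/h.
All component A reports to K, so K = 474.68/0.250 = 1898.7 kg/h.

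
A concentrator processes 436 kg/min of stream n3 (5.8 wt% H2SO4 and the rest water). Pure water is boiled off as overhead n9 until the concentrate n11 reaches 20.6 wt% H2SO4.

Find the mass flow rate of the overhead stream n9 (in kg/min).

H2SO4 is conserved: 436×0.058 = 25.288 kg/min all reports to the concentrate.
Concentrate = 25.288/(target fraction) = 122.76 kg/min.
Overhead = 436 − 122.76 = 313.24 kg/min.

313.2 kg/min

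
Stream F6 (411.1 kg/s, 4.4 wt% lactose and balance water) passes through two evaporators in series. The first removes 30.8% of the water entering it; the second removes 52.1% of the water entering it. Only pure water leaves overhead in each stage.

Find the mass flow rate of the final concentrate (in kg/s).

148.4 kg/s

water in feed = 411.1×0.956 = 393.01 kg/s.
After stage 1: water left = (1−0.308)×393.01 = 271.96; stream total = 290.05 kg/s.
After stage 2: water left = (1−0.521)×271.96 = 130.27; final concentrate = 148.36 kg/s.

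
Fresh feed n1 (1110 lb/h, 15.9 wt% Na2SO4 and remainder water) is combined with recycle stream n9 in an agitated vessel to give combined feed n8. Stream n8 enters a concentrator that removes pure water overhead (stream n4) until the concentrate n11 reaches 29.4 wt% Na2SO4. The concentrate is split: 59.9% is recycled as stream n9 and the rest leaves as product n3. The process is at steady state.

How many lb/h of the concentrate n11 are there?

1497 lb/h

Overall Na2SO4 balance (none leaves overhead): Na2SO4 in fresh feed = Na2SO4 in product, i.e. 1110×0.159 = (1−0.599)·n11·0.294.
n11 = 176.49/(0.294×0.401) = 1497 lb/h.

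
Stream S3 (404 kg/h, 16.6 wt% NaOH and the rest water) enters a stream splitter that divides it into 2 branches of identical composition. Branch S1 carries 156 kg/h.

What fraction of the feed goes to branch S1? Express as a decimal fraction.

0.386

Fraction to S1 = 156/404 = 0.3861.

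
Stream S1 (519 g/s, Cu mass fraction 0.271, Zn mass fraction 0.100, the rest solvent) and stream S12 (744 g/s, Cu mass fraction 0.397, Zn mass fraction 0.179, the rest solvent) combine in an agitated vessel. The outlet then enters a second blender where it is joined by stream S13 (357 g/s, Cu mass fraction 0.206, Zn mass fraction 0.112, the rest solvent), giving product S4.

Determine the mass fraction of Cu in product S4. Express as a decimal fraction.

Overall, product flow = 1620 g/s.
Cu in = 519×0.271 + 744×0.397 + 357×0.206 = 509.56 g/s.
Cu fraction in S4 = 0.315.

0.315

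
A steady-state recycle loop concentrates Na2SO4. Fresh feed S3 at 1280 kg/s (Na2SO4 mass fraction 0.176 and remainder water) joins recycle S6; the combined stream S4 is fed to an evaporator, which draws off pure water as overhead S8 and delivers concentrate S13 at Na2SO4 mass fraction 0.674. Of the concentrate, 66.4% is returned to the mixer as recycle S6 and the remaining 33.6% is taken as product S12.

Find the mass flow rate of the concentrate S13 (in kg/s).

994.8 kg/s

Overall Na2SO4 balance (none leaves overhead): Na2SO4 in fresh feed = Na2SO4 in product, i.e. 1280×0.176 = (1−0.664)·S13·0.674.
S13 = 225.28/(0.674×0.336) = 994.77 kg/s.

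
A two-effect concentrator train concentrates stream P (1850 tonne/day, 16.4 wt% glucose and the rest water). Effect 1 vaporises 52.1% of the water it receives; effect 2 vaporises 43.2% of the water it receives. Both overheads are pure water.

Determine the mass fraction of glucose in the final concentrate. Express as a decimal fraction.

water in feed = 1850×0.836 = 1546.6 tonne/day.
After stage 1: water left = (1−0.521)×1546.6 = 740.82; stream total = 1044.2 tonne/day.
After stage 2: water left = (1−0.432)×740.82 = 420.79; final concentrate = 724.19 tonne/day.
glucose fraction = 303.4/724.19 = 0.4190.

0.4190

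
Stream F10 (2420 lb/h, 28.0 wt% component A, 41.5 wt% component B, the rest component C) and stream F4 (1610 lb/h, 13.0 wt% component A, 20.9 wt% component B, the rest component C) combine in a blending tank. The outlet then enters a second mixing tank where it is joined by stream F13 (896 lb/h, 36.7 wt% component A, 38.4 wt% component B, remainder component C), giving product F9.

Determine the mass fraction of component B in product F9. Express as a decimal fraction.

Overall, product flow = 4926 lb/h.
component B in = 2420×0.415 + 1610×0.209 + 896×0.384 = 1684.9 lb/h.
component B fraction in F9 = 0.342.

0.342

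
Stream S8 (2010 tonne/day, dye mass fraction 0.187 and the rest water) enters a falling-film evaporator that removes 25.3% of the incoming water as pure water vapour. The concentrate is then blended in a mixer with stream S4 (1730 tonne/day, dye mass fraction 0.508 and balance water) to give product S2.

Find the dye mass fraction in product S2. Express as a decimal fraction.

0.377

Vapour removed = 0.253×0.813×2010 = 413.43 tonne/day; concentrate = 1596.6 tonne/day.
dye reaching the mixer = 375.87 (from concentrate) + 1730×0.508 = 1254.7 tonne/day.
Product flow = 1596.6 + 1730 = 3326.6 tonne/day; dye fraction = 0.377.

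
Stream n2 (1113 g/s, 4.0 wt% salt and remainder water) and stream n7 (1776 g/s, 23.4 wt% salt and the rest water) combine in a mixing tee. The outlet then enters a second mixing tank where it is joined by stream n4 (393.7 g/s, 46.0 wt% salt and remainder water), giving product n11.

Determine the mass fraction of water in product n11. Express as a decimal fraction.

Overall, product flow = 3282.7 g/s.
water in = 1113×0.960 + 1776×0.766 + 393.7×0.540 = 2641.5 g/s.
water fraction in n11 = 0.8047.

0.8047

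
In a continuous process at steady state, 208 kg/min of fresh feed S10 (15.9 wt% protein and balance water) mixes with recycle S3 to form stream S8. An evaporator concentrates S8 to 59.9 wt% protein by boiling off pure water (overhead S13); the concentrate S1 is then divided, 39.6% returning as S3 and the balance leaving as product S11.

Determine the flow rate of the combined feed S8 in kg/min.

244.2 kg/min

Overall protein balance (none leaves overhead): protein in fresh feed = protein in product, i.e. 208×0.159 = (1−0.396)·S1·0.599.
S1 = 33.072/(0.599×0.604) = 91.411 kg/min.
Recycle S3 = 0.396×91.411 = 36.199 kg/min.
Combined feed S8 = 208 + 36.199 = 244.2 kg/min.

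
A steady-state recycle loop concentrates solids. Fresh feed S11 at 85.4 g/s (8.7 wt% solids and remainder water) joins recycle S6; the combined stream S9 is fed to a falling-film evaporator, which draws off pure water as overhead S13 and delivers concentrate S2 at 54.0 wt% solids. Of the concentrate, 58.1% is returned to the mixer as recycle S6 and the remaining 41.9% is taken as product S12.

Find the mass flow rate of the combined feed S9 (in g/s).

Overall solids balance (none leaves overhead): solids in fresh feed = solids in product, i.e. 85.4×0.087 = (1−0.581)·S2·0.540.
S2 = 7.4298/(0.540×0.419) = 32.837 g/s.
Recycle S6 = 0.581×32.837 = 19.079 g/s.
Combined feed S9 = 85.4 + 19.079 = 104.48 g/s.

104.5 g/s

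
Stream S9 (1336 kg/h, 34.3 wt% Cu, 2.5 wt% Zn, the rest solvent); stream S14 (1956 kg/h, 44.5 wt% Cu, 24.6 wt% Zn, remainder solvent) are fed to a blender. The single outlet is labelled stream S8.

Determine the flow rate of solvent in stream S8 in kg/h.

solvent out = solvent in = 1336×0.632 + 1956×0.309 = 1448.8 kg/h.

1449 kg/h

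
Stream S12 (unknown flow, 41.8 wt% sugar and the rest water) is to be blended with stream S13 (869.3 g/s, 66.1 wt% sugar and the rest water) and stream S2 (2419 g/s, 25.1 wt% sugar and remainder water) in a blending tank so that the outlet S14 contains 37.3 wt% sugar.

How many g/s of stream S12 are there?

Let S12 be the unknown flow. Total out = 3288.3 + S12.
sugar balance: 1181.8 + 0.418·S12 = 0.373·(3288.3 + S12)
(0.418 − 0.373)·S12 = 0.373×3288.3 − 1181.8 = 44.76
S12 = 44.76 / 0.045 = 994.66 g/s

994.7 g/s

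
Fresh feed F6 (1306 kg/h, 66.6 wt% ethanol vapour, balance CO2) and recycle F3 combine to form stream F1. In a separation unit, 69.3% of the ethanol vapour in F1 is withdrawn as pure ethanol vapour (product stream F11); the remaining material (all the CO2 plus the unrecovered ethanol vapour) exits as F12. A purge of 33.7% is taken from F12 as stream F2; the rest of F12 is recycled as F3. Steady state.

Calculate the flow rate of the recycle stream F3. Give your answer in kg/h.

1080 kg/h

CO2 enters only via F6 and leaves only via the purge: 1306×0.334 = 0.337×(CO2 in F12), and the separation unit passes all CO2, so CO2 in F1 = CO2 in F12 = 1294.4 kg/h.
ethanol vapour in F1: m_A = 1306×0.666 + (1−0.337)·(1−0.693)·m_A, so m_A = 869.8/0.7965 = 1092.1 kg/h.
F12 = (1−0.693)×1092.1 + 1294.4 = 1629.6 kg/h.
Recycle F3 = (1−0.337)×1629.6 = 1080.5 kg/h.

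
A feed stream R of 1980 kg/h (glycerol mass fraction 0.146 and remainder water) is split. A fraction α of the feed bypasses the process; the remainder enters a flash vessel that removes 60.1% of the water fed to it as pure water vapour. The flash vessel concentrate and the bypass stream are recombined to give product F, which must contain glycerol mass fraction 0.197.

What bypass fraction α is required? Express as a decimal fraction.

All 1980×0.146 = 289.08 kg/h of glycerol reaches F, so F = 289.08/0.197 = 1467.4 kg/h and vapour = 512.59 kg/h.
The evaporator receives (1−α)·1980 of feed at 0.854 water and removes 0.601 of that water:
0.601×0.854×(1−α)×1980 = 512.59
(1−α) = 512.59/1016.2 = 0.5044;  α = 0.4956.

0.496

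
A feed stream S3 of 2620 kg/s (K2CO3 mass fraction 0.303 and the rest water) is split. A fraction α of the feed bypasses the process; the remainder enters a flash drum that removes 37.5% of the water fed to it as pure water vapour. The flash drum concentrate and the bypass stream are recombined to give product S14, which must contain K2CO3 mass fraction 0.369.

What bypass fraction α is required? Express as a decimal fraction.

0.316

All 2620×0.303 = 793.86 kg/s of K2CO3 reaches S14, so S14 = 793.86/0.369 = 2151.4 kg/s and vapour = 468.62 kg/s.
The evaporator receives (1−α)·2620 of feed at 0.697 water and removes 0.375 of that water:
0.375×0.697×(1−α)×2620 = 468.62
(1−α) = 468.62/684.8 = 0.6843;  α = 0.3157.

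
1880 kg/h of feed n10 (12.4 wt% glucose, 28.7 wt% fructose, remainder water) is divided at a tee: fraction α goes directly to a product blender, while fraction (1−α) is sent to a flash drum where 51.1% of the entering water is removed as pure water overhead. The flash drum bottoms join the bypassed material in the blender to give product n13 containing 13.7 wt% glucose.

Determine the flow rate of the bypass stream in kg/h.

1287 kg/h

All 1880×0.124 = 233.12 kg/h of glucose reaches n13, so n13 = 233.12/0.137 = 1701.6 kg/h and vapour = 178.39 kg/h.
The evaporator receives (1−α)·1880 of feed at 0.589 water and removes 0.511 of that water:
0.511×0.589×(1−α)×1880 = 178.39
(1−α) = 178.39/565.84 = 0.3153;  α = 0.6847.
Bypass flow = 0.6847×1880 = 1287.3 kg/h.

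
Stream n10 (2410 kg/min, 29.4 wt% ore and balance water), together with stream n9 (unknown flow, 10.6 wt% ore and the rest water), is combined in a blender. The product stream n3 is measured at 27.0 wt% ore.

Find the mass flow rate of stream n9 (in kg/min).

Let n9 be the unknown flow. Total out = 2410 + n9.
ore balance: 708.54 + 0.106·n9 = 0.270·(2410 + n9)
(0.106 − 0.270)·n9 = 0.270×2410 − 708.54 = -57.84
n9 = -57.84 / -0.164 = 352.68 kg/min

352.7 kg/min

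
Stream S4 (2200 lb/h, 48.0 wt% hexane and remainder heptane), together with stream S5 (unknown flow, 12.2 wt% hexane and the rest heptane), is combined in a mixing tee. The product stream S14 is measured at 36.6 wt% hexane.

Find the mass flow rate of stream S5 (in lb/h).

Let S5 be the unknown flow. Total out = 2200 + S5.
hexane balance: 1056 + 0.122·S5 = 0.366·(2200 + S5)
(0.122 − 0.366)·S5 = 0.366×2200 − 1056 = -250.8
S5 = -250.8 / -0.244 = 1027.9 lb/h

1028 lb/h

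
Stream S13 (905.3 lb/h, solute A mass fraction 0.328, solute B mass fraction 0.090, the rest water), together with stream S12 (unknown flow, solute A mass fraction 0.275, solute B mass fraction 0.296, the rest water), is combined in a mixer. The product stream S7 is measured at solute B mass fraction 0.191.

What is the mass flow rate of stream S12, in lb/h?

870.8 lb/h

Let S12 be the unknown flow. Total out = 905.3 + S12.
solute B balance: 81.477 + 0.296·S12 = 0.191·(905.3 + S12)
(0.296 − 0.191)·S12 = 0.191×905.3 − 81.477 = 91.435
S12 = 91.435 / 0.105 = 870.81 lb/h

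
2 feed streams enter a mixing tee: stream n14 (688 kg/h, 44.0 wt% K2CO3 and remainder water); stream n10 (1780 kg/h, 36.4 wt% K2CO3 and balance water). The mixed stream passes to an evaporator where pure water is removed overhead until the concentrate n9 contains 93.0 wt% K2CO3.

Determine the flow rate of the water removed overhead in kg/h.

K2CO3 entering = 688×0.440 + 1780×0.364 = 950.64 kg/h.
All K2CO3 reports to n9, so n9 = 950.64/0.930 = 1022.2 kg/h.
Total feed = 2468 kg/h; overhead = 2468 − 1022.2 = 1445.8 kg/h.

1446 kg/h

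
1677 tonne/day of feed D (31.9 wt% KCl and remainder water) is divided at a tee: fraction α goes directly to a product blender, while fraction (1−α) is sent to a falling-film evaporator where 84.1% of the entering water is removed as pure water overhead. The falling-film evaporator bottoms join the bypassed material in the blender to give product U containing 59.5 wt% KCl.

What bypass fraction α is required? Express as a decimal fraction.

All 1677×0.319 = 534.96 tonne/day of KCl reaches U, so U = 534.96/0.595 = 899.1 tonne/day and vapour = 777.9 tonne/day.
The evaporator receives (1−α)·1677 of feed at 0.681 water and removes 0.841 of that water:
0.841×0.681×(1−α)×1677 = 777.9
(1−α) = 777.9/960.45 = 0.8099;  α = 0.1901.

0.190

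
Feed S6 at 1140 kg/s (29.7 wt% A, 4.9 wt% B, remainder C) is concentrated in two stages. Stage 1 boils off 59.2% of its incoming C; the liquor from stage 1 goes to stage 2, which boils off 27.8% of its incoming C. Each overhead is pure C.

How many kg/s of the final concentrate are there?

C in feed = 1140×0.654 = 745.56 kg/s.
After stage 1: C left = (1−0.592)×745.56 = 304.19; stream total = 698.63 kg/s.
After stage 2: C left = (1−0.278)×304.19 = 219.62; final concentrate = 614.06 kg/s.

614.1 kg/s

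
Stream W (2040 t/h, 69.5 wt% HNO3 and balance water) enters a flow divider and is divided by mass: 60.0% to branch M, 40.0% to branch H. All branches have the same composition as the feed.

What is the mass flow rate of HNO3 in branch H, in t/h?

567.1 t/h

Branch H total = 0.400×2040 = 816 t/h.
HNO3 in H = 0.695×816 = 567.12 t/h.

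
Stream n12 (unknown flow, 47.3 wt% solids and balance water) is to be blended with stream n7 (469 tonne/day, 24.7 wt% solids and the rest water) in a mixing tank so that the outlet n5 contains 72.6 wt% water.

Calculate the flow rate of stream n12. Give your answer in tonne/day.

63.63 tonne/day

Let n12 be the unknown flow. Total out = 469 + n12.
water balance: 353.16 + 0.527·n12 = 0.726·(469 + n12)
(0.527 − 0.726)·n12 = 0.726×469 − 353.16 = -12.663
n12 = -12.663 / -0.199 = 63.633 tonne/day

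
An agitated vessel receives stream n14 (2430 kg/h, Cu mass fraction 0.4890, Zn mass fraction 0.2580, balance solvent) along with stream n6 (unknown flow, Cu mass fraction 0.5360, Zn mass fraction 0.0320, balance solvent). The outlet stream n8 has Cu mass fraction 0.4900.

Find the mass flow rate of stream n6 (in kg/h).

Let n6 be the unknown flow. Total out = 2430 + n6.
Cu balance: 1188.3 + 0.536·n6 = 0.490·(2430 + n6)
(0.536 − 0.490)·n6 = 0.490×2430 − 1188.3 = 2.43
n6 = 2.43 / 0.046 = 52.826 kg/h

52.83 kg/h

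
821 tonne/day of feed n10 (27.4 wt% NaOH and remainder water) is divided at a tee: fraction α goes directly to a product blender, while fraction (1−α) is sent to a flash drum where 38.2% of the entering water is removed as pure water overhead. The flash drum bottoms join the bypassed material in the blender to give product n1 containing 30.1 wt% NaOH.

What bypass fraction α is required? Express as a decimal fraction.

All 821×0.274 = 224.95 tonne/day of NaOH reaches n1, so n1 = 224.95/0.301 = 747.36 tonne/day and vapour = 73.645 tonne/day.
The evaporator receives (1−α)·821 of feed at 0.726 water and removes 0.382 of that water:
0.382×0.726×(1−α)×821 = 73.645
(1−α) = 73.645/227.69 = 0.3234;  α = 0.6766.

0.677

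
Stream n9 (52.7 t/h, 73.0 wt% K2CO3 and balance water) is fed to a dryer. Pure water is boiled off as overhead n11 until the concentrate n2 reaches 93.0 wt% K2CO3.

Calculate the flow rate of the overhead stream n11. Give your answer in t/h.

11.33 t/h

K2CO3 is conserved: 52.7×0.730 = 38.471 t/h all reports to the concentrate.
Concentrate = 38.471/(target fraction) = 41.367 t/h.
Overhead = 52.7 − 41.367 = 11.333 t/h.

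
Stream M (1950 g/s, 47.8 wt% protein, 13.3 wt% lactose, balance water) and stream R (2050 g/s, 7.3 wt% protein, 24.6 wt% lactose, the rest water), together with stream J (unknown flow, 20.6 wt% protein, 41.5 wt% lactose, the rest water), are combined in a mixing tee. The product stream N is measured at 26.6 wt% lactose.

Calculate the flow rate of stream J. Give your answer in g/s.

Let J be the unknown flow. Total out = 4000 + J.
lactose balance: 763.65 + 0.415·J = 0.266·(4000 + J)
(0.415 − 0.266)·J = 0.266×4000 − 763.65 = 300.35
J = 300.35 / 0.149 = 2015.8 g/s

2016 g/s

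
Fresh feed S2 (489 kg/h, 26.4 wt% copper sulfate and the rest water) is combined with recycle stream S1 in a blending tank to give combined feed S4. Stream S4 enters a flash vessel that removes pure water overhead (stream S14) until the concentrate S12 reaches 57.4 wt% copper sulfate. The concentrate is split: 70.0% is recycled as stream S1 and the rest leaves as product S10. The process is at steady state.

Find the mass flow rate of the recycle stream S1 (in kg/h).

524.8 kg/h

Overall copper sulfate balance (none leaves overhead): copper sulfate in fresh feed = copper sulfate in product, i.e. 489×0.264 = (1−0.700)·S12·0.574.
S12 = 129.1/(0.574×0.300) = 749.69 kg/h.
Recycle S1 = 0.700×749.69 = 524.78 kg/h.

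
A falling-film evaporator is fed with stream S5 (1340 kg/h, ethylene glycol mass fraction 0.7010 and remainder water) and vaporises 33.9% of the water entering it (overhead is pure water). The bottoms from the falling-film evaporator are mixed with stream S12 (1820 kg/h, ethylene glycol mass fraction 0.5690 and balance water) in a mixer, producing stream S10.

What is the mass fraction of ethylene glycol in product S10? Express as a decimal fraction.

Vapour removed = 0.339×0.299×1340 = 135.82 kg/h; concentrate = 1204.2 kg/h.
ethylene glycol reaching the mixer = 939.34 (from concentrate) + 1820×0.569 = 1974.9 kg/h.
Product flow = 1204.2 + 1820 = 3024.2 kg/h; ethylene glycol fraction = 0.6530.

0.6530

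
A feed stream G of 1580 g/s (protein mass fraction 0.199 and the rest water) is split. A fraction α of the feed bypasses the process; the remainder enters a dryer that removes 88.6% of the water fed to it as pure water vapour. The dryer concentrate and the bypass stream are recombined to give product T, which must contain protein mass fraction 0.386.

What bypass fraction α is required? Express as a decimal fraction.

All 1580×0.199 = 314.42 g/s of protein reaches T, so T = 314.42/0.386 = 814.56 g/s and vapour = 765.44 g/s.
The evaporator receives (1−α)·1580 of feed at 0.801 water and removes 0.886 of that water:
0.886×0.801×(1−α)×1580 = 765.44
(1−α) = 765.44/1121.3 = 0.6826;  α = 0.3174.

0.317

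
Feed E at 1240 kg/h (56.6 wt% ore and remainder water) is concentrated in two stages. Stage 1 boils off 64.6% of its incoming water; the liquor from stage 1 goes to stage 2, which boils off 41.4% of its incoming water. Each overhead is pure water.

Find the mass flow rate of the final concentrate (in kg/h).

813.5 kg/h

water in feed = 1240×0.434 = 538.16 kg/h.
After stage 1: water left = (1−0.646)×538.16 = 190.51; stream total = 892.35 kg/h.
After stage 2: water left = (1−0.414)×190.51 = 111.64; final concentrate = 813.48 kg/h.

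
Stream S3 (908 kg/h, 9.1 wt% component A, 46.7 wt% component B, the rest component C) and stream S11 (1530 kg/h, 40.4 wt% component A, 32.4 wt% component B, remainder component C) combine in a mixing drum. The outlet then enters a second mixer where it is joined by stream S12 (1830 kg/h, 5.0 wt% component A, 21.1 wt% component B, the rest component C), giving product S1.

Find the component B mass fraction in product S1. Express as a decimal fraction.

Overall, product flow = 4268 kg/h.
component B in = 908×0.467 + 1530×0.324 + 1830×0.211 = 1305.9 kg/h.
component B fraction in S1 = 0.3060.

0.3060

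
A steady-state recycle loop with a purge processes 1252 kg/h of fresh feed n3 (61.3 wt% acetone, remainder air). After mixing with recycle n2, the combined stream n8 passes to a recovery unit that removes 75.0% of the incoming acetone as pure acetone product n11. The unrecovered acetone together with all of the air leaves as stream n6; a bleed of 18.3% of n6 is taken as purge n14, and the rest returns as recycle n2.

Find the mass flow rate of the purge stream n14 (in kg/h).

528.6 kg/h

air enters only via n3 and leaves only via the purge: 1252×0.387 = 0.183×(air in n6), and the recovery unit passes all air, so air in n8 = air in n6 = 2647.7 kg/h.
acetone in n8: m_A = 1252×0.613 + (1−0.183)·(1−0.750)·m_A, so m_A = 767.48/0.7957 = 964.47 kg/h.
n6 = (1−0.750)×964.47 + 2647.7 = 2888.8 kg/h.
Purge n14 = 0.183×2888.8 = 528.65 kg/h.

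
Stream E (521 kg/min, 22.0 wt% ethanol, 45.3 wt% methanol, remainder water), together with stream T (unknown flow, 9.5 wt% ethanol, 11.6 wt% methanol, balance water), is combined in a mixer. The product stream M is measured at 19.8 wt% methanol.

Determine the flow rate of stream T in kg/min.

Let T be the unknown flow. Total out = 521 + T.
methanol balance: 236.01 + 0.116·T = 0.198·(521 + T)
(0.116 − 0.198)·T = 0.198×521 − 236.01 = -132.86
T = -132.86 / -0.082 = 1620.2 kg/min

1620 kg/min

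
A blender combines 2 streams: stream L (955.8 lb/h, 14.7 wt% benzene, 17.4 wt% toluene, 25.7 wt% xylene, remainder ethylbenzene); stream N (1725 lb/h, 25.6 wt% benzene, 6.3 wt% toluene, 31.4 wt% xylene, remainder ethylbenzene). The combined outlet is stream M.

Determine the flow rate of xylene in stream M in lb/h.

787.3 lb/h

xylene out = xylene in = 955.8×0.257 + 1725×0.314 = 787.29 lb/h.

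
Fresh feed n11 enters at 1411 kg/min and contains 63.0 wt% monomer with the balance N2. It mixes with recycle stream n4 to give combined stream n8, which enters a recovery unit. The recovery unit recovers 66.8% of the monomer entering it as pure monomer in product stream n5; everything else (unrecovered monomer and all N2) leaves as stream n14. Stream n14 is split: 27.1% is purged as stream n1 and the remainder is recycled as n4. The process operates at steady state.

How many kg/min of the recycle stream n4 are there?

N2 enters only via n11 and leaves only via the purge: 1411×0.370 = 0.271×(N2 in n14), and the recovery unit passes all N2, so N2 in n8 = N2 in n14 = 1926.5 kg/min.
monomer in n8: m_A = 1411×0.630 + (1−0.271)·(1−0.668)·m_A, so m_A = 888.93/0.7580 = 1172.8 kg/min.
n14 = (1−0.668)×1172.8 + 1926.5 = 2315.8 kg/min.
Recycle n4 = (1−0.271)×2315.8 = 1688.2 kg/min.

1688 kg/min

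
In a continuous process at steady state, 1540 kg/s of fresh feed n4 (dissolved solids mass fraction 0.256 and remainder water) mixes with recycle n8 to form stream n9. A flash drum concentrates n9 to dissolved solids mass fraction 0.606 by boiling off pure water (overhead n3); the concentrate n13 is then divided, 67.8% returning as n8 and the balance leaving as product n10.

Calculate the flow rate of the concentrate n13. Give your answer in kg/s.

2020 kg/s

Overall dissolved solids balance (none leaves overhead): dissolved solids in fresh feed = dissolved solids in product, i.e. 1540×0.256 = (1−0.678)·n13·0.606.
n13 = 394.24/(0.606×0.322) = 2020.4 kg/s.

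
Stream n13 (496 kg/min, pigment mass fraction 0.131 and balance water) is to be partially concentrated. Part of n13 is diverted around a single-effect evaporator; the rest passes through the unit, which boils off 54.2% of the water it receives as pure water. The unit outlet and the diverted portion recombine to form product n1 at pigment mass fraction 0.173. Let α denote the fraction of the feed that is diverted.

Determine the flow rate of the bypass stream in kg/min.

All 496×0.131 = 64.976 kg/min of pigment reaches n1, so n1 = 64.976/0.173 = 375.58 kg/min and vapour = 120.42 kg/min.
The evaporator receives (1−α)·496 of feed at 0.869 water and removes 0.542 of that water:
0.542×0.869×(1−α)×496 = 120.42
(1−α) = 120.42/233.62 = 0.5154;  α = 0.4846.
Bypass flow = 0.4846×496 = 240.34 kg/min.

240.3 kg/min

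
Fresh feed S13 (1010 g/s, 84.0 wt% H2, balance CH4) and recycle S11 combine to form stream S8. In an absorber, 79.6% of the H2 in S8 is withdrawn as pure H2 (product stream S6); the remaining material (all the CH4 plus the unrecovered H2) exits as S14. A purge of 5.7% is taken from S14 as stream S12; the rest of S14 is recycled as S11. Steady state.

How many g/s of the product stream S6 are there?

836.2 g/s

H2 in S8: m_A = 1010×0.840 + (1−0.057)·(1−0.796)·m_A, so m_A = 848.4/0.8076 = 1050.5 g/s.
Product S6 = 0.796×1050.5 = 836.18 g/s.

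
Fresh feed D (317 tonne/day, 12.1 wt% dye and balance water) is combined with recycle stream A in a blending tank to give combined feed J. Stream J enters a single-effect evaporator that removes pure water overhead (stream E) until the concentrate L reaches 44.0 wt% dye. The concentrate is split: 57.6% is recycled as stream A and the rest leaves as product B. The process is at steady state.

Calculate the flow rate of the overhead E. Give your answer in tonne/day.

Overall dye balance (none leaves overhead): dye in fresh feed = dye in product, i.e. 317×0.121 = (1−0.576)·L·0.440.
L = 38.357/(0.440×0.424) = 205.6 tonne/day.
Recycle A = 0.576×205.6 = 118.43 tonne/day.
Combined feed J = 317 + 118.43 = 435.43 tonne/day.
Overhead E = J − L = 435.43 − 205.6 = 229.82 tonne/day.

229.8 tonne/day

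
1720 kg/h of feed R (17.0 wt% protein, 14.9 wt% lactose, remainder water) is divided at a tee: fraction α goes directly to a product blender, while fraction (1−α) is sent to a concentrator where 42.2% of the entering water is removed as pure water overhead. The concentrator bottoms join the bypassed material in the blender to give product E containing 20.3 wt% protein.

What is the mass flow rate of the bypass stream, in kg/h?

All 1720×0.170 = 292.4 kg/h of protein reaches E, so E = 292.4/0.203 = 1440.4 kg/h and vapour = 279.61 kg/h.
The evaporator receives (1−α)·1720 of feed at 0.681 water and removes 0.422 of that water:
0.422×0.681×(1−α)×1720 = 279.61
(1−α) = 279.61/494.3 = 0.5657;  α = 0.4343.
Bypass flow = 0.4343×1720 = 747.06 kg/h.

747.1 kg/h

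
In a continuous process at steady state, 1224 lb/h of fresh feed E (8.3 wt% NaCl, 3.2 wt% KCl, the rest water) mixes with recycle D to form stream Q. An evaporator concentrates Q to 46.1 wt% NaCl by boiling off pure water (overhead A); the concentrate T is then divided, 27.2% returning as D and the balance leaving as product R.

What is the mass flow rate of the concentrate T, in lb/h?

302.7 lb/h

Overall NaCl balance (none leaves overhead): NaCl in fresh feed = NaCl in product, i.e. 1224×0.083 = (1−0.272)·T·0.461.
T = 101.59/(0.461×0.728) = 302.71 lb/h.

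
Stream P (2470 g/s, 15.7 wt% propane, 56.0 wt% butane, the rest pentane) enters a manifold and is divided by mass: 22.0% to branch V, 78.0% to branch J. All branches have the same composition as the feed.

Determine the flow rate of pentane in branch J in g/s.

Branch J total = 0.780×2470 = 1926.6 g/s.
pentane in J = 0.283×1926.6 = 545.23 g/s.

545.2 g/s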